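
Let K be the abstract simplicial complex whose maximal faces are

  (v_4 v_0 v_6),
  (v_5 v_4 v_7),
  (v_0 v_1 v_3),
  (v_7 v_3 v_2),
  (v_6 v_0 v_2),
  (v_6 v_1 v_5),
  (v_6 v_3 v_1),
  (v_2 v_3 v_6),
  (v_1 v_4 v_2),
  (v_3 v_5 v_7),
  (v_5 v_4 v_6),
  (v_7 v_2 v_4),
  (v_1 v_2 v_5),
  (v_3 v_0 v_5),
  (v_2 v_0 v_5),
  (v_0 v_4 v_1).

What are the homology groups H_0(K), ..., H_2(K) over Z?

H_0 = Z,  H_1 = Z^2,  H_2 = Z.

Order the vertices as v_0 < v_1 < v_2 < v_3 < v_4 < v_5 < v_6 < v_7. Listing each simplex with vertices in this order, K has dimension 2 with simplices:

  0-simplices (8): [v_0], [v_1], [v_2], [v_3], [v_4], [v_5], [v_6], [v_7]
  1-simplices (24): (24 of them)
  2-simplices (16): (16 of them)

so the chain groups are C_0 ≅ Z^8, C_1 ≅ Z^24, C_2 ≅ Z^16.

The boundary map ∂_1: C_1 → C_0 maps an edge to its endpoints' difference, ∂[p,q] = q − p. For instance
  ∂[v_2,v_7] = [v_7] − [v_2].
As a 8×24 matrix over Z this has rank 7, with invariant factors (1,1,1,1,1,1,1).

Boundary ∂_2: C_2 → C_1 sends each 2-simplex [p,q,r] to [q,r] − [p,r] + [p,q]. For instance
  ∂[v_0,v_3,v_5] = [v_3,v_5] − [v_0,v_5] + [v_0,v_3],
  ∂[v_0,v_2,v_5] = [v_2,v_5] − [v_0,v_5] + [v_0,v_2].
The resulting 24×16 matrix has rank 15, and its Smith normal form has invariant factors (1,1,1,1,1,1,1,1,1,1,1,1,1,1,1).

Computing H_k = (kernel of ∂_k) / (image of ∂_{k+1}):

  H_0: rank C_0 − rank ∂_1 = 8 − 7 = 1, and the invariant factors of ∂_1 are all 1, so H_0 = Z.
  H_1: rank ker ∂_1 − rank ∂_2 = (24 − 7) − 15 = 2, and the invariant factors of ∂_2 are all 1, so H_1 = Z^2.
  H_2: rank ker ∂_2 − rank ∂_3 = (16 − 15) − 0 = 1, and there is no ∂_3, so H_2 = Z.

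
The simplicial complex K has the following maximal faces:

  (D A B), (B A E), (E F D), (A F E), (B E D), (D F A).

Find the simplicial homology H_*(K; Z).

Take the total order A < B < D < E < F on the vertex set. Then K (dimension 2) consists of the simplices:

  0-simplices (5): A, B, D, E, F
  1-simplices (9): AB, AD, AE, AF, BD, BE, DE, DF, EF
  2-simplices (6): ABD, ABE, ADF, AEF, BDE, DEF

so the chain groups are C_0 ≅ Z^5, C_1 ≅ Z^9, C_2 ≅ Z^6.

Boundary ∂_1: C_1 → C_0 maps an edge to its endpoints' difference, ∂[p,q] = q − p.
The resulting 5×9 matrix has rank 4, and its Smith normal form has invariant factors (1,1,1,1).

Boundary ∂_2: C_2 → C_1 sends each 2-simplex [p,q,r] to [q,r] − [p,r] + [p,q]. For instance
  ∂AEF = EF − AF + AE,
  ∂ABD = BD − AD + AB.
The resulting 9×6 matrix has rank 5, and its Smith normal form has invariant factors (1,1,1,1,1).

Now H_k = ker ∂_k / im ∂_{k+1}, so:

  H_0: rank C_0 − rank ∂_1 = 5 − 4 = 1, and the invariant factors of ∂_1 are all 1, so H_0 ≅ Z.
  H_1: rank ker ∂_1 − rank ∂_2 = (9 − 4) − 5 = 0, and the invariant factors of ∂_2 are all 1, so H_1 ≅ 0.
  H_2: rank ker ∂_2 − rank ∂_3 = (6 − 5) − 0 = 1, and there is no ∂_3, so H_2 ≅ Z.

H_0 ≅ Z,  H_1 = 0,  H_2 ≅ Z.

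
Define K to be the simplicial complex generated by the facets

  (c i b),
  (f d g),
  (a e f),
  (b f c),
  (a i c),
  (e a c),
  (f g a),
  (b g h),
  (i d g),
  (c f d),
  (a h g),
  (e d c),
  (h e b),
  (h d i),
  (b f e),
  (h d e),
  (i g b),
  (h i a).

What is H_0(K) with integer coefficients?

Fix the vertex order a < b < c < d < e < f < g < h < i and write every simplex with vertices in increasing order. Then dim K = 2 and the simplices of K are:

  0-simplices (9): a, b, c, d, e, f, g, h, i
  1-simplices (27): ac, ae, af, ag, ah, ai, bc, be, bf, bg, bh, bi, cd, ce, cf, ci, de, df, dg, dh, di, ef, eh, fg, gh, gi, hi
  2-simplices (18): ace, aci, aef, afg, agh, ahi, bcf, bci, bef, beh, bgh, bgi, cde, cdf, deh, dfg, dgi, dhi

Hence C_0 ≅ Z^9, C_1 ≅ Z^27, C_2 ≅ Z^18.

∂_1: C_1 → C_0 is given by ∂[p,q] = [q] − [p]. For instance
  ∂eh = h − e.
This gives a 9×27 integer matrix of rank 8; reducing to Smith normal form yields diagonal entries (1,1,1,1,1,1,1,1).

Boundary ∂_2: C_2 → C_1 sends each 2-simplex [p,q,r] to [q,r] − [p,r] + [p,q]. For instance
  ∂dfg = fg − dg + df,
  ∂beh = eh − bh + be.
The resulting 27×18 matrix has rank 18, and its Smith normal form has invariant factors (1,1,1,1,1,1,1,1,1,1,1,1,1,1,1,1,1,2).

Now H_k = ker ∂_k / im ∂_{k+1}, so:

  H_0: rank C_0 − rank ∂_1 = 9 − 8 = 1, and the invariant factors of ∂_1 are all 1, so H_0 = Z.

H_0 ≅ Z.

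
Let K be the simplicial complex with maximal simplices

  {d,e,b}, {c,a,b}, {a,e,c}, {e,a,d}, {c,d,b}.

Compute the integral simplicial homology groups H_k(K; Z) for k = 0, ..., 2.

H_0 = Z,  H_1 = Z,  H_2 = 0.

Order the vertices as a < b < c < d < e. Listing each simplex with vertices in this order, K has dimension 2 with simplices:

  0-simplices (5): a, b, c, d, e
  1-simplices (10): ab, ac, ad, ae, bc, bd, be, cd, ce, de
  2-simplices (5): abc, ace, ade, bcd, bde

giving chain groups C_0 ≅ Z^5, C_1 ≅ Z^10, C_2 ≅ Z^5.

∂_1: C_1 → C_0 sends each edge [p,q] (with p < q) to q − p. For instance
  ∂be = e − b.
The resulting 5×10 matrix has rank 4, and its Smith normal form has invariant factors (1,1,1,1).

Boundary ∂_2: C_2 → C_1 maps a triangle to the signed sum of its edges. For instance
  ∂ade = de − ae + ad,
  ∂bcd = cd − bd + bc.
The resulting 10×5 matrix has rank 5, and its Smith normal form has invariant factors (1,1,1,1,1).

From H_k ≅ ker(∂_k) / im(∂_{k+1}) we obtain:

  H_0: rank C_0 − rank ∂_1 = 5 − 4 = 1, and the invariant factors of ∂_1 are all 1, so H_0 = Z.
  H_1: rank ker ∂_1 − rank ∂_2 = (10 − 4) − 5 = 1, and the invariant factors of ∂_2 are all 1, so H_1 = Z.
  H_2: rank ker ∂_2 − rank ∂_3 = (5 − 5) − 0 = 0, and there is no ∂_3, so H_2 = 0.

(K is a triangulation of the Möbius band.)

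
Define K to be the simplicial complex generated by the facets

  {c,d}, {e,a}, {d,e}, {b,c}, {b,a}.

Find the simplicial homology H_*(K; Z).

Take the total order a < b < c < d < e on the vertex set. Then K (dimension 1) consists of the simplices:

  0-simplices (5): a, b, c, d, e
  1-simplices (5): ab, ae, bc, cd, de

Hence C_0 ≅ Z^5, C_1 ≅ Z^5.

The boundary map ∂_1: C_1 → C_0 is given by ∂[p,q] = [q] − [p]. For instance
  ∂de = e − d.
This gives a 5×5 integer matrix of rank 4; reducing to Smith normal form yields diagonal entries (1,1,1,1).

Reading off H_k = ker ∂_k / im ∂_{k+1}:

  H_0: rank C_0 − rank ∂_1 = 5 − 4 = 1, and the invariant factors of ∂_1 are all 1, so H_0 = Z.
  H_1: rank ker ∂_1 − rank ∂_2 = (5 − 4) − 0 = 1, and there is no ∂_2, so H_1 = Z.

As a check, the Euler characteristic is 5 − 5 = 0, which agrees with 1 − 1 = 0.

H_0 ≅ Z,  H_1 ≅ Z.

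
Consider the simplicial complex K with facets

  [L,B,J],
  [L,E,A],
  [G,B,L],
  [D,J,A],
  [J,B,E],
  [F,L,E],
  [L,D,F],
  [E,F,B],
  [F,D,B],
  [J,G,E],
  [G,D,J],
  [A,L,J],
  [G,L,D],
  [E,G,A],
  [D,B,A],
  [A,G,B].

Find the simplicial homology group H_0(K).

H_0 ≅ Z.

Take the total order A < B < D < E < F < G < J < L on the vertex set. Then K (dimension 2) consists of the simplices:

  0-simplices (8): A, B, D, E, F, G, J, L
  1-simplices (24): AB, AD, AE, AG, AJ, AL, BD, BE, BF, BG, BJ, BL, DF, DG, DJ, DL, EF, EG, EJ, EL, FL, GJ, GL, JL
  2-simplices (16): ABD, ABG, ADJ, AEG, AEL, AJL, BDF, BEF, BEJ, BGL, BJL, DFL, DGJ, DGL, EFL, EGJ

so the chain groups are C_0 ≅ Z^8, C_1 ≅ Z^24, C_2 ≅ Z^16.

Boundary ∂_1: C_1 → C_0 sends each edge [p,q] (with p < q) to q − p. For instance
  ∂DL = L − D.
As a 8×24 matrix over Z this has rank 7, with invariant factors (1,1,1,1,1,1,1).

Boundary ∂_2: C_2 → C_1 sends each 2-simplex [p,q,r] to [q,r] − [p,r] + [p,q]. For instance
  ∂EFL = FL − EL + EF,
  ∂BEF = EF − BF + BE.
This gives a 24×16 integer matrix of rank 15; reducing to Smith normal form yields diagonal entries (1,1,1,1,1,1,1,1,1,1,1,1,1,1,1).

Reading off H_k = ker ∂_k / im ∂_{k+1}:

  H_0: rank C_0 − rank ∂_1 = 8 − 7 = 1, and the invariant factors of ∂_1 are all 1, so H_0 = Z.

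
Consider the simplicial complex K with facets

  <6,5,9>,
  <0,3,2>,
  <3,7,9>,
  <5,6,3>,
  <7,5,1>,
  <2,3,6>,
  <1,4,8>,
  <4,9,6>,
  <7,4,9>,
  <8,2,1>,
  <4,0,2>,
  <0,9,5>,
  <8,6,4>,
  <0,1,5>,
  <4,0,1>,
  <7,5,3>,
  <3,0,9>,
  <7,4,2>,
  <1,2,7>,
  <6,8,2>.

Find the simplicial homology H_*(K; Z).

We work with the vertex ordering 0 < 1 < 2 < 3 < 4 < 5 < 6 < 7 < 8 < 9. The simplices of K, each written with vertices in increasing order, are:

  0-simplices (10): [0], [1], [2], [3], [4], [5], [6], [7], [8], [9]
  1-simplices (30): (30 of them)
  2-simplices (20): (20 of them)

Hence C_0 ≅ Z^10, C_1 ≅ Z^30, C_2 ≅ Z^20.

Boundary ∂_1: C_1 → C_0 sends each edge [p,q] (with p < q) to q − p. For instance
  ∂[3,7] = [7] − [3].
The 10×30 boundary matrix has rank 9 and Smith normal form diag(1,1,1,1,1,1,1,1,1).

Boundary ∂_2: C_2 → C_1 maps a triangle to the signed sum of its edges. For instance
  ∂[1,2,7] = [2,7] − [1,7] + [1,2],
  ∂[0,1,5] = [1,5] − [0,5] + [0,1].
This gives a 30×20 integer matrix of rank 20; reducing to Smith normal form yields diagonal entries (1,1,1,1,1,1,1,1,1,1,1,1,1,1,1,1,1,1,1,2).

Reading off H_k = ker ∂_k / im ∂_{k+1}:

  H_0: rank C_0 − rank ∂_1 = 10 − 9 = 1, and the invariant factors of ∂_1 are all 1, so H_0 ≅ Z.
  H_1: rank ker ∂_1 − rank ∂_2 = (30 − 9) − 20 = 1, and ∂_2 has invariant factor 2 > 1, so H_1 ≅ Z × Z/2.
  H_2: rank ker ∂_2 − rank ∂_3 = (20 − 20) − 0 = 0, and there is no ∂_3, so H_2 ≅ 0.

H_0 = Z,  H_1 = Z × Z/2,  H_2 = 0.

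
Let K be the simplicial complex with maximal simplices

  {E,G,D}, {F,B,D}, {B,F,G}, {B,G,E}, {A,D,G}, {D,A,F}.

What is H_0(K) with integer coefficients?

H_0 ≅ Z.

Fix the vertex order A < B < D < E < F < G and write every simplex with vertices in increasing order. Then dim K = 2 and the simplices of K are:

  0-simplices (6): A, B, D, E, F, G
  1-simplices (12): AD, AF, AG, BD, BE, BF, BG, DE, DF, DG, EG, FG
  2-simplices (6): ADF, ADG, BDF, BEG, BFG, DEG

so the chain groups are C_0 ≅ Z^6, C_1 ≅ Z^12, C_2 ≅ Z^6.

∂_1: C_1 → C_0 sends each edge [p,q] (with p < q) to q − p. For instance
  ∂DG = G − D.
As a 6×12 matrix over Z this has rank 5, with invariant factors (1,1,1,1,1).

The boundary map ∂_2: C_2 → C_1 maps a triangle to the signed sum of its edges. For instance
  ∂DEG = EG − DG + DE,
  ∂ADG = DG − AG + AD.
As a 12×6 matrix over Z this has rank 6, with invariant factors (1,1,1,1,1,1).

Computing H_k = (kernel of ∂_k) / (image of ∂_{k+1}):

  H_0: rank C_0 − rank ∂_1 = 6 − 5 = 1, and the invariant factors of ∂_1 are all 1, so H_0 ≅ Z.

(K is a triangulation of the cylinder S^1 x I.)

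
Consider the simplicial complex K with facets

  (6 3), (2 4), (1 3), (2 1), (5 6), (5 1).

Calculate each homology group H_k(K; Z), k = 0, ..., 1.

Order the vertices as 1 < 2 < 3 < 4 < 5 < 6. Listing each simplex with vertices in this order, K has dimension 1 with simplices:

  0-simplices (6): [1], [2], [3], [4], [5], [6]
  1-simplices (6): [1,2], [1,3], [1,5], [2,4], [3,6], [5,6]

giving chain groups C_0 ≅ Z^6, C_1 ≅ Z^6.

The boundary map ∂_1: C_1 → C_0 maps an edge to its endpoints' difference, ∂[p,q] = q − p. For instance
  ∂[2,4] = [4] − [2].
The 6×6 boundary matrix has rank 5 and Smith normal form diag(1,1,1,1,1).

From H_k ≅ ker(∂_k) / im(∂_{k+1}) we obtain:

  H_0: rank C_0 − rank ∂_1 = 6 − 5 = 1, and the invariant factors of ∂_1 are all 1, so H_0 = Z.
  H_1: rank ker ∂_1 − rank ∂_2 = (6 − 5) − 0 = 1, and there is no ∂_2, so H_1 = Z.

H_0 = Z,  H_1 = Z.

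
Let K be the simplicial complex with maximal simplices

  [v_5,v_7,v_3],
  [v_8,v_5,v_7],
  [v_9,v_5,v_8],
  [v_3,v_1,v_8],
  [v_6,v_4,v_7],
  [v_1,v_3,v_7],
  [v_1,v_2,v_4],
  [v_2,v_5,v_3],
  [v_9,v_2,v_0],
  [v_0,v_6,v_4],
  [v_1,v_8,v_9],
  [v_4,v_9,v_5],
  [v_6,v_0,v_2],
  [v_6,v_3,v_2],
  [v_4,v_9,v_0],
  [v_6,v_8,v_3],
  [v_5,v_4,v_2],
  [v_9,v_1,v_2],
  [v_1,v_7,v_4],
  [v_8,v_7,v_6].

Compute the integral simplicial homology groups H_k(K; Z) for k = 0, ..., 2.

We work with the vertex ordering v_0 < v_1 < v_2 < v_3 < v_4 < v_5 < v_6 < v_7 < v_8 < v_9. The simplices of K, each written with vertices in increasing order, are:

  0-simplices (10): [v_0], [v_1], [v_2], [v_3], [v_4], [v_5], [v_6], [v_7], [v_8], [v_9]
  1-simplices (30): (30 of them)
  2-simplices (20): (20 of them)

Hence C_0 ≅ Z^10, C_1 ≅ Z^30, C_2 ≅ Z^20.

∂_1: C_1 → C_0 maps an edge to its endpoints' difference, ∂[p,q] = q − p.
As a 10×30 matrix over Z this has rank 9, with invariant factors (1,1,1,1,1,1,1,1,1).

The boundary map ∂_2: C_2 → C_1 acts by ∂[p,q,r] = [q,r] − [p,r] + [p,q]. For instance
  ∂[v_4,v_6,v_7] = [v_6,v_7] − [v_4,v_7] + [v_4,v_6],
  ∂[v_5,v_8,v_9] = [v_8,v_9] − [v_5,v_9] + [v_5,v_8].
This gives a 30×20 integer matrix of rank 20; reducing to Smith normal form yields diagonal entries (1,1,1,1,1,1,1,1,1,1,1,1,1,1,1,1,1,1,1,2).

Now H_k = ker ∂_k / im ∂_{k+1}, so:

  H_0: rank C_0 − rank ∂_1 = 10 − 9 = 1, and the invariant factors of ∂_1 are all 1, so H_0 ≅ Z.
  H_1: rank ker ∂_1 − rank ∂_2 = (30 − 9) − 20 = 1, and ∂_2 has invariant factor 2 > 1, so H_1 ≅ Z ⊕ Z/2.
  H_2: rank ker ∂_2 − rank ∂_3 = (20 − 20) − 0 = 0, and there is no ∂_3, so H_2 ≅ 0.

As a check, the Euler characteristic is 10 − 30 + 20 = 0, which agrees with 1 − 1 + 0 = 0.
(K is a triangulation of the Klein bottle.)

H_0 ≅ Z,  H_1 ≅ Z ⊕ Z/2,  H_2 = 0.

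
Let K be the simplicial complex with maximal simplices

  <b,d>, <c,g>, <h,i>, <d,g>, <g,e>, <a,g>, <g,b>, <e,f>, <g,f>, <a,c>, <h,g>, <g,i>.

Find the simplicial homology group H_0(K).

K has 9 vertices, 12 edges.
rank ∂_0 = 0, rank ∂_1 = 8 ⇒ b_0 = 9 − 0 − 8 = 1; all invariant factors of ∂_1 are 1 so no torsion. So H_0 = Z.

H_0 ≅ Z.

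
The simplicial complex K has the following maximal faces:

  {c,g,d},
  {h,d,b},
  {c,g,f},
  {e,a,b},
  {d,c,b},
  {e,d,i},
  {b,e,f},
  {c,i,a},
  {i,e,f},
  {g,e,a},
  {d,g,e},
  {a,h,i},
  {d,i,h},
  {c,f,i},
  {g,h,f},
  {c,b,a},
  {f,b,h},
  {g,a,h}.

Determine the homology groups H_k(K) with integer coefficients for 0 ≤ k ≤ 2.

Order the vertices as a < b < c < d < e < f < g < h < i. Listing each simplex with vertices in this order, K has dimension 2 with simplices:

  0-simplices (9): a, b, c, d, e, f, g, h, i
  1-simplices (27): ab, ac, ae, ag, ah, ai, bc, bd, be, bf, bh, cd, cf, cg, ci, de, dg, dh, di, ef, eg, ei, fg, fh, fi, gh, hi
  2-simplices (18): abc, abe, aci, aeg, agh, ahi, bcd, bdh, bef, bfh, cdg, cfg, cfi, deg, dei, dhi, efi, fgh

so the chain groups are C_0 ≅ Z^9, C_1 ≅ Z^27, C_2 ≅ Z^18.

∂_1: C_1 → C_0 maps an edge to its endpoints' difference, ∂[p,q] = q − p.
The resulting 9×27 matrix has rank 8, and its Smith normal form has invariant factors (1,1,1,1,1,1,1,1).

The boundary map ∂_2: C_2 → C_1 sends each 2-simplex [p,q,r] to [q,r] − [p,r] + [p,q]. For instance
  ∂ahi = hi − ai + ah,
  ∂abc = bc − ac + ab.
This gives a 27×18 integer matrix of rank 17; reducing to Smith normal form yields diagonal entries (1,1,1,1,1,1,1,1,1,1,1,1,1,1,1,1,1).

From H_k ≅ ker(∂_k) / im(∂_{k+1}) we obtain:

  H_0: rank C_0 − rank ∂_1 = 9 − 8 = 1, and the invariant factors of ∂_1 are all 1, so H_0 ≅ Z.
  H_1: rank ker ∂_1 − rank ∂_2 = (27 − 8) − 17 = 2, and the invariant factors of ∂_2 are all 1, so H_1 ≅ Z^2.
  H_2: rank ker ∂_2 − rank ∂_3 = (18 − 17) − 0 = 1, and there is no ∂_3, so H_2 ≅ Z.

H_0 ≅ Z,  H_1 ≅ Z^2,  H_2 ≅ Z.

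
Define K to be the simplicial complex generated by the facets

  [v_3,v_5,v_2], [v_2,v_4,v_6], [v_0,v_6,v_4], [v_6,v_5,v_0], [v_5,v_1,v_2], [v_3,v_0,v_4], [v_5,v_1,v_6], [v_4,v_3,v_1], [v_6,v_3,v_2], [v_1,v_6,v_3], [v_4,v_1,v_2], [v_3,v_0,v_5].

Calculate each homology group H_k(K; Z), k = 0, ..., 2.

H_0 = Z,  H_1 = Z/2,  H_2 = 0.

Take the total order v_0 < v_1 < v_2 < v_3 < v_4 < v_5 < v_6 on the vertex set. Then K (dimension 2) consists of the simplices:

  0-simplices (7): [v_0], [v_1], [v_2], [v_3], [v_4], [v_5], [v_6]
  1-simplices (18): (18 of them)
  2-simplices (12): (12 of them)

so the chain groups are C_0 ≅ Z^7, C_1 ≅ Z^18, C_2 ≅ Z^12.

∂_1: C_1 → C_0 is given by ∂[p,q] = [q] − [p].
The resulting 7×18 matrix has rank 6, and its Smith normal form has invariant factors (1,1,1,1,1,1).

∂_2: C_2 → C_1 sends each 2-simplex [p,q,r] to [q,r] − [p,r] + [p,q]. For instance
  ∂[v_0,v_3,v_4] = [v_3,v_4] − [v_0,v_4] + [v_0,v_3],
  ∂[v_1,v_2,v_4] = [v_2,v_4] − [v_1,v_4] + [v_1,v_2].
As a 18×12 matrix over Z this has rank 12, with invariant factors (1,1,1,1,1,1,1,1,1,1,1,2).

Now H_k = ker ∂_k / im ∂_{k+1}, so:

  H_0: rank C_0 − rank ∂_1 = 7 − 6 = 1, and the invariant factors of ∂_1 are all 1, so H_0 = Z.
  H_1: rank ker ∂_1 − rank ∂_2 = (18 − 6) − 12 = 0, and ∂_2 has invariant factor 2 > 1, so H_1 = Z/2.
  H_2: rank ker ∂_2 − rank ∂_3 = (12 − 12) − 0 = 0, and there is no ∂_3, so H_2 = 0.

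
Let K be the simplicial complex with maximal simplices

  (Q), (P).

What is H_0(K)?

Fix the vertex order P < Q and write every simplex with vertices in increasing order. Then dim K = 0 and the simplices of K are:

  0-simplices (2): P, Q

Hence C_0 ≅ Z^2.

Computing H_k = (kernel of ∂_k) / (image of ∂_{k+1}):

  H_0: rank C_0 − rank ∂_1 = 2 − 0 = 2, and there is no ∂_1, so H_0 ≅ Z^2.

H_0 ≅ Z^2.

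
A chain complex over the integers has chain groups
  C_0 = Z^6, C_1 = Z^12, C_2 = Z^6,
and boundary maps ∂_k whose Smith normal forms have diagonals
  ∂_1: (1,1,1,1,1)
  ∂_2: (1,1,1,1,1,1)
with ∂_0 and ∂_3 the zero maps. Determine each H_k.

H_0 ≅ Z,  H_1 ≅ Z,  H_2 = 0.

H_0: b_0 = 6 − 0 − 5 = 1; torsion from ∂_1 factors > 1: none. So H_0 ≅ Z.
H_1: b_1 = 12 − 5 − 6 = 1; torsion from ∂_2 factors > 1: none. So H_1 ≅ Z.
H_2: b_2 = 6 − 6 − 0 = 0; torsion from ∂_3 factors > 1: none. So H_2 ≅ 0.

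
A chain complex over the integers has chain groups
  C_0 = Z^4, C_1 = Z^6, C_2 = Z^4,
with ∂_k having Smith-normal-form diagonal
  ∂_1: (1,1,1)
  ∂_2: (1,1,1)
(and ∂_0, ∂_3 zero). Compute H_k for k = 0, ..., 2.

H_0 = Z,  H_1 = 0,  H_2 = Z.

H_0: b_0 = 4 − 0 − 3 = 1; torsion from ∂_1 factors > 1: none. So H_0 = Z.
H_1: b_1 = 6 − 3 − 3 = 0; torsion from ∂_2 factors > 1: none. So H_1 = 0.
H_2: b_2 = 4 − 3 − 0 = 1; torsion from ∂_3 factors > 1: none. So H_2 = Z.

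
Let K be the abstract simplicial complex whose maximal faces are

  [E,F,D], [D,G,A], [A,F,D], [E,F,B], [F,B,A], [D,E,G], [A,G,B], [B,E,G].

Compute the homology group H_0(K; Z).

H_0 = Z.

We work with the vertex ordering A < B < D < E < F < G. The simplices of K, each written with vertices in increasing order, are:

  0-simplices (6): A, B, D, E, F, G
  1-simplices (12): AB, AD, AF, AG, BE, BF, BG, DE, DF, DG, EF, EG
  2-simplices (8): ABF, ABG, ADF, ADG, BEF, BEG, DEF, DEG

giving chain groups C_0 ≅ Z^6, C_1 ≅ Z^12, C_2 ≅ Z^8.

∂_1: C_1 → C_0 sends each edge [p,q] (with p < q) to q − p.
As a 6×12 matrix over Z this has rank 5, with invariant factors (1,1,1,1,1).

The boundary map ∂_2: C_2 → C_1 maps a triangle to the signed sum of its edges. For instance
  ∂BEG = EG − BG + BE,
  ∂ABG = BG − AG + AB.
This gives a 12×8 integer matrix of rank 7; reducing to Smith normal form yields diagonal entries (1,1,1,1,1,1,1).

Reading off H_k = ker ∂_k / im ∂_{k+1}:

  H_0: rank C_0 − rank ∂_1 = 6 − 5 = 1, and the invariant factors of ∂_1 are all 1, so H_0 = Z.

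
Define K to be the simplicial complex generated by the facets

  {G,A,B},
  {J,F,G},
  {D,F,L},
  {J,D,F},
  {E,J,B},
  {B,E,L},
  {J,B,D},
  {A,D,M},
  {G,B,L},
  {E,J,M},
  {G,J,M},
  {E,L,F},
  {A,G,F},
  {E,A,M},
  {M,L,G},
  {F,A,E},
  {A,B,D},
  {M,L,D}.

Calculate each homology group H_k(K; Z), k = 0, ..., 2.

Fix the vertex order A < B < D < E < F < G < J < L < M and write every simplex with vertices in increasing order. Then dim K = 2 and the simplices of K are:

  0-simplices (9): A, B, D, E, F, G, J, L, M
  1-simplices (27): AB, AD, AE, AF, AG, AM, BD, BE, BG, BJ, BL, DF, DJ, DL, DM, EF, EJ, EL, EM, FG, FJ, FL, GJ, GL, GM, JM, LM
  2-simplices (18): ABD, ABG, ADM, AEF, AEM, AFG, BDJ, BEJ, BEL, BGL, DFJ, DFL, DLM, EFL, EJM, FGJ, GJM, GLM

so the chain groups are C_0 ≅ Z^9, C_1 ≅ Z^27, C_2 ≅ Z^18.

Boundary ∂_1: C_1 → C_0 maps an edge to its endpoints' difference, ∂[p,q] = q − p. For instance
  ∂GL = L − G.
As a 9×27 matrix over Z this has rank 8, with invariant factors (1,1,1,1,1,1,1,1).

Boundary ∂_2: C_2 → C_1 maps a triangle to the signed sum of its edges. For instance
  ∂EJM = JM − EM + EJ,
  ∂BEJ = EJ − BJ + BE.
As a 27×18 matrix over Z this has rank 17, with invariant factors (1,1,1,1,1,1,1,1,1,1,1,1,1,1,1,1,1).

Reading off H_k = ker ∂_k / im ∂_{k+1}:

  H_0: rank C_0 − rank ∂_1 = 9 − 8 = 1, and the invariant factors of ∂_1 are all 1, so H_0 = Z.
  H_1: rank ker ∂_1 − rank ∂_2 = (27 − 8) − 17 = 2, and the invariant factors of ∂_2 are all 1, so H_1 = Z^2.
  H_2: rank ker ∂_2 − rank ∂_3 = (18 − 17) − 0 = 1, and there is no ∂_3, so H_2 = Z.

As a check, the Euler characteristic is 9 − 27 + 18 = 0, which agrees with 1 − 2 + 1 = 0.

H_0 ≅ Z,  H_1 ≅ Z^2,  H_2 ≅ Z.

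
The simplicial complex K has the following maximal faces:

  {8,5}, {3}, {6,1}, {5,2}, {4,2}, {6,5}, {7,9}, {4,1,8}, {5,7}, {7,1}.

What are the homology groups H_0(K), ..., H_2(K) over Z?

K has 9 vertices, 11 edges, 1 triangle.
rank ∂_0 = 0, rank ∂_1 = 7 ⇒ b_0 = 9 − 0 − 7 = 2; all invariant factors of ∂_1 are 1 so no torsion. So H_0 = Z^2.
rank ∂_1 = 7, rank ∂_2 = 1 ⇒ b_1 = 11 − 7 − 1 = 3; all invariant factors of ∂_2 are 1 so no torsion. So H_1 = Z^3.
rank ∂_2 = 1, rank ∂_3 = 0 ⇒ b_2 = 1 − 1 − 0 = 0. So H_2 = 0.

H_0 ≅ Z^2,  H_1 ≅ Z^3,  H_2 = 0.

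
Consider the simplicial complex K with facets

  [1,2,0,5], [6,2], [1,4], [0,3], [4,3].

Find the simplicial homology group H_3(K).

H_3 ≅ 0.

Fix the vertex order 0 < 1 < 2 < 3 < 4 < 5 < 6 and write every simplex with vertices in increasing order. Then dim K = 3 and the simplices of K are:

  0-simplices (7): [0], [1], [2], [3], [4], [5], [6]
  1-simplices (10): [0,1], [0,2], [0,3], [0,5], [1,2], [1,4], [1,5], [2,5], [2,6], [3,4]
  2-simplices (4): [0,1,2], [0,1,5], [0,2,5], [1,2,5]
  3-simplices (1): [0,1,2,5]

Hence C_0 ≅ Z^7, C_1 ≅ Z^10, C_2 ≅ Z^4, C_3 ≅ Z^1.

∂_1: C_1 → C_0 sends each edge [p,q] (with p < q) to q − p.
As a 7×10 matrix over Z this has rank 6, with invariant factors (1,1,1,1,1,1).

The boundary map ∂_2: C_2 → C_1 maps a triangle to the signed sum of its edges. For instance
  ∂[0,1,2] = [1,2] − [0,2] + [0,1],
  ∂[0,2,5] = [2,5] − [0,5] + [0,2].
As a 10×4 matrix over Z this has rank 3, with invariant factors (1,1,1).

∂_3: C_3 → C_2 sends each 3-simplex σ to the alternating sum Σ_i (−1)^i (σ with its i-th vertex removed). For instance
  ∂[0,1,2,5] = [1,2,5] − [0,2,5] + [0,1,5] − [0,1,2].
This gives a 4×1 integer matrix of rank 1; reducing to Smith normal form yields diagonal entries (1).

Computing H_k = (kernel of ∂_k) / (image of ∂_{k+1}):

  H_3: rank ker ∂_3 − rank ∂_4 = (1 − 1) − 0 = 0, and there is no ∂_4, so H_3 = 0.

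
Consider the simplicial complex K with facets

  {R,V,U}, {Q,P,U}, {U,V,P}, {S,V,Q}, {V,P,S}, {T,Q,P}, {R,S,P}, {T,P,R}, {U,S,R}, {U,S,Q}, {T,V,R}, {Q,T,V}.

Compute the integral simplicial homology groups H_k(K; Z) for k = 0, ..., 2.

Fix the vertex order P < Q < R < S < T < U < V and write every simplex with vertices in increasing order. Then dim K = 2 and the simplices of K are:

  0-simplices (7): P, Q, R, S, T, U, V
  1-simplices (18): PQ, PR, PS, PT, PU, PV, QS, QT, QU, QV, RS, RT, RU, RV, SU, SV, TV, UV
  2-simplices (12): PQT, PQU, PRS, PRT, PSV, PUV, QSU, QSV, QTV, RSU, RTV, RUV

so the chain groups are C_0 ≅ Z^7, C_1 ≅ Z^18, C_2 ≅ Z^12.

∂_1: C_1 → C_0 sends each edge [p,q] (with p < q) to q − p. For instance
  ∂SU = U − S.
This gives a 7×18 integer matrix of rank 6; reducing to Smith normal form yields diagonal entries (1,1,1,1,1,1).

Boundary ∂_2: C_2 → C_1 sends each 2-simplex [p,q,r] to [q,r] − [p,r] + [p,q]. For instance
  ∂PQU = QU − PU + PQ,
  ∂QSV = SV − QV + QS.
The resulting 18×12 matrix has rank 12, and its Smith normal form has invariant factors (1,1,1,1,1,1,1,1,1,1,1,2).

Computing H_k = (kernel of ∂_k) / (image of ∂_{k+1}):

  H_0: rank C_0 − rank ∂_1 = 7 − 6 = 1, and the invariant factors of ∂_1 are all 1, so H_0 ≅ Z.
  H_1: rank ker ∂_1 − rank ∂_2 = (18 − 6) − 12 = 0, and ∂_2 has invariant factor 2 > 1, so H_1 ≅ Z/2Z.
  H_2: rank ker ∂_2 − rank ∂_3 = (12 − 12) − 0 = 0, and there is no ∂_3, so H_2 ≅ 0.

H_0 = Z,  H_1 = Z/2Z,  H_2 = 0.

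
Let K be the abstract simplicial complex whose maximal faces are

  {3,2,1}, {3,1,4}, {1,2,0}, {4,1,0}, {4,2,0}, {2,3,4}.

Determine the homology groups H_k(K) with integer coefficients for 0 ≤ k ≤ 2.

H_0 = Z,  H_1 = 0,  H_2 = Z.

Fix the vertex order 0 < 1 < 2 < 3 < 4 and write every simplex with vertices in increasing order. Then dim K = 2 and the simplices of K are:

  0-simplices (5): [0], [1], [2], [3], [4]
  1-simplices (9): [0,1], [0,2], [0,4], [1,2], [1,3], [1,4], [2,3], [2,4], [3,4]
  2-simplices (6): [0,1,2], [0,1,4], [0,2,4], [1,2,3], [1,3,4], [2,3,4]

Hence C_0 ≅ Z^5, C_1 ≅ Z^9, C_2 ≅ Z^6.

The boundary map ∂_1: C_1 → C_0 is given by ∂[p,q] = [q] − [p].
The 5×9 boundary matrix has rank 4 and Smith normal form diag(1,1,1,1).

∂_2: C_2 → C_1 maps a triangle to the signed sum of its edges. For instance
  ∂[0,1,2] = [1,2] − [0,2] + [0,1],
  ∂[1,2,3] = [2,3] − [1,3] + [1,2].
The 9×6 boundary matrix has rank 5 and Smith normal form diag(1,1,1,1,1).

Computing H_k = (kernel of ∂_k) / (image of ∂_{k+1}):

  H_0: rank C_0 − rank ∂_1 = 5 − 4 = 1, and the invariant factors of ∂_1 are all 1, so H_0 ≅ Z.
  H_1: rank ker ∂_1 − rank ∂_2 = (9 − 4) − 5 = 0, and the invariant factors of ∂_2 are all 1, so H_1 ≅ 0.
  H_2: rank ker ∂_2 − rank ∂_3 = (6 − 5) − 0 = 1, and there is no ∂_3, so H_2 ≅ Z.

(K is a triangulation of the 2-sphere S^2.)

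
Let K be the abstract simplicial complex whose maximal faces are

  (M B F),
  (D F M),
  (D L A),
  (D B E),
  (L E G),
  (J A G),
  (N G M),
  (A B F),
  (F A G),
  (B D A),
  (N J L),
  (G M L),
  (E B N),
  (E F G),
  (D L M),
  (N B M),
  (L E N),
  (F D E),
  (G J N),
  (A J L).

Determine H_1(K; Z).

K has 10 vertices, 30 edges, 20 triangles.
rank ∂_1 = 9, rank ∂_2 = 20 ⇒ b_1 = 30 − 9 − 20 = 1; ∂_2 has invariant factor(s) [2] giving torsion. So H_1 = Z ⊕ Z/2.

H_1 ≅ Z ⊕ Z/2.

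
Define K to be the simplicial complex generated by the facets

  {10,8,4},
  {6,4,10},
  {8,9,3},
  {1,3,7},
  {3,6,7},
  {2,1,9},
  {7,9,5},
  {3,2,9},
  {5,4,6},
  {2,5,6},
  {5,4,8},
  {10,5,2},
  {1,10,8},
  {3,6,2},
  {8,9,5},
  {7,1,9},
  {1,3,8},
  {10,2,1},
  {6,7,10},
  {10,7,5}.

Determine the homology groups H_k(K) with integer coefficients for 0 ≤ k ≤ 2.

Take the total order 1 < 2 < 3 < 4 < 5 < 6 < 7 < 8 < 9 < 10 on the vertex set. Then K (dimension 2) consists of the simplices:

  0-simplices (10): [1], [2], [3], [4], [5], [6], [7], [8], [9], [10]
  1-simplices (30): (30 of them)
  2-simplices (20): (20 of them)

giving chain groups C_0 ≅ Z^10, C_1 ≅ Z^30, C_2 ≅ Z^20.

∂_1: C_1 → C_0 maps an edge to its endpoints' difference, ∂[p,q] = q − p. For instance
  ∂[7,9] = [9] − [7].
The resulting 10×30 matrix has rank 9, and its Smith normal form has invariant factors (1,1,1,1,1,1,1,1,1).

Boundary ∂_2: C_2 → C_1 maps a triangle to the signed sum of its edges. For instance
  ∂[4,5,8] = [5,8] − [4,8] + [4,5],
  ∂[3,8,9] = [8,9] − [3,9] + [3,8].
This gives a 30×20 integer matrix of rank 20; reducing to Smith normal form yields diagonal entries (1,1,1,1,1,1,1,1,1,1,1,1,1,1,1,1,1,1,1,2).

From H_k ≅ ker(∂_k) / im(∂_{k+1}) we obtain:

  H_0: rank C_0 − rank ∂_1 = 10 − 9 = 1, and the invariant factors of ∂_1 are all 1, so H_0 = Z.
  H_1: rank ker ∂_1 − rank ∂_2 = (30 − 9) − 20 = 1, and ∂_2 has invariant factor 2 > 1, so H_1 = Z ⊕ Z_2.
  H_2: rank ker ∂_2 − rank ∂_3 = (20 − 20) − 0 = 0, and there is no ∂_3, so H_2 = 0.

H_0 = Z,  H_1 = Z ⊕ Z_2,  H_2 = 0.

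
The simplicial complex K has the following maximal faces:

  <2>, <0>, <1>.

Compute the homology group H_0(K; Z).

H_0 ≅ Z^3.

Take the total order 0 < 1 < 2 on the vertex set. Then K (dimension 0) consists of the simplices:

  0-simplices (3): [0], [1], [2]

so the chain groups are C_0 ≅ Z^3.

Reading off H_k = ker ∂_k / im ∂_{k+1}:

  H_0: rank C_0 − rank ∂_1 = 3 − 0 = 3, and there is no ∂_1, so H_0 = Z^3.

(K is a triangulation of a set of 3 points.)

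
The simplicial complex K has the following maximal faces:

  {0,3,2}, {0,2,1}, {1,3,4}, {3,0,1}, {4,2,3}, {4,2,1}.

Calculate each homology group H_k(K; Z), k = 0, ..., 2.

H_0 = Z,  H_1 = 0,  H_2 = Z.

We work with the vertex ordering 0 < 1 < 2 < 3 < 4. The simplices of K, each written with vertices in increasing order, are:

  0-simplices (5): [0], [1], [2], [3], [4]
  1-simplices (9): [0,1], [0,2], [0,3], [1,2], [1,3], [1,4], [2,3], [2,4], [3,4]
  2-simplices (6): [0,1,2], [0,1,3], [0,2,3], [1,2,4], [1,3,4], [2,3,4]

so the chain groups are C_0 ≅ Z^5, C_1 ≅ Z^9, C_2 ≅ Z^6.

The boundary map ∂_1: C_1 → C_0 sends each edge [p,q] (with p < q) to q − p. For instance
  ∂[1,2] = [2] − [1].
The resulting 5×9 matrix has rank 4, and its Smith normal form has invariant factors (1,1,1,1).

∂_2: C_2 → C_1 sends each 2-simplex [p,q,r] to [q,r] − [p,r] + [p,q]. For instance
  ∂[0,1,2] = [1,2] − [0,2] + [0,1],
  ∂[2,3,4] = [3,4] − [2,4] + [2,3].
This gives a 9×6 integer matrix of rank 5; reducing to Smith normal form yields diagonal entries (1,1,1,1,1).

From H_k ≅ ker(∂_k) / im(∂_{k+1}) we obtain:

  H_0: rank C_0 − rank ∂_1 = 5 − 4 = 1, and the invariant factors of ∂_1 are all 1, so H_0 = Z.
  H_1: rank ker ∂_1 − rank ∂_2 = (9 − 4) − 5 = 0, and the invariant factors of ∂_2 are all 1, so H_1 = 0.
  H_2: rank ker ∂_2 − rank ∂_3 = (6 − 5) − 0 = 1, and there is no ∂_3, so H_2 = Z.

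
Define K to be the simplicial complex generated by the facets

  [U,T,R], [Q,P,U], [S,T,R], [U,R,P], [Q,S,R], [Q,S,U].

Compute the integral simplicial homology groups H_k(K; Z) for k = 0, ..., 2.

We work with the vertex ordering P < Q < R < S < T < U. The simplices of K, each written with vertices in increasing order, are:

  0-simplices (6): P, Q, R, S, T, U
  1-simplices (12): PQ, PR, PU, QR, QS, QU, RS, RT, RU, ST, SU, TU
  2-simplices (6): PQU, PRU, QRS, QSU, RST, RTU

giving chain groups C_0 ≅ Z^6, C_1 ≅ Z^12, C_2 ≅ Z^6.

Boundary ∂_1: C_1 → C_0 maps an edge to its endpoints' difference, ∂[p,q] = q − p. For instance
  ∂PU = U − P.
This gives a 6×12 integer matrix of rank 5; reducing to Smith normal form yields diagonal entries (1,1,1,1,1).

Boundary ∂_2: C_2 → C_1 sends each 2-simplex [p,q,r] to [q,r] − [p,r] + [p,q]. For instance
  ∂QSU = SU − QU + QS,
  ∂PQU = QU − PU + PQ.
The resulting 12×6 matrix has rank 6, and its Smith normal form has invariant factors (1,1,1,1,1,1).

Computing H_k = (kernel of ∂_k) / (image of ∂_{k+1}):

  H_0: rank C_0 − rank ∂_1 = 6 − 5 = 1, and the invariant factors of ∂_1 are all 1, so H_0 ≅ Z.
  H_1: rank ker ∂_1 − rank ∂_2 = (12 − 5) − 6 = 1, and the invariant factors of ∂_2 are all 1, so H_1 ≅ Z.
  H_2: rank ker ∂_2 − rank ∂_3 = (6 − 6) − 0 = 0, and there is no ∂_3, so H_2 ≅ 0.

(K is a triangulation of the cylinder S^1 x I.)

H_0 = Z,  H_1 = Z,  H_2 = 0.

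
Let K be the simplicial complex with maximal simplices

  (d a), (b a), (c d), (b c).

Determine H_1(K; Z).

H_1 ≅ Z.

Fix the vertex order a < b < c < d and write every simplex with vertices in increasing order. Then dim K = 1 and the simplices of K are:

  0-simplices (4): a, b, c, d
  1-simplices (4): ab, ad, bc, cd

Hence C_0 ≅ Z^4, C_1 ≅ Z^4.

The boundary map ∂_1: C_1 → C_0 sends each edge [p,q] (with p < q) to q − p.
The 4×4 boundary matrix has rank 3 and Smith normal form diag(1,1,1).

From H_k ≅ ker(∂_k) / im(∂_{k+1}) we obtain:

  H_1: rank ker ∂_1 − rank ∂_2 = (4 − 3) − 0 = 1, and there is no ∂_2, so H_1 = Z.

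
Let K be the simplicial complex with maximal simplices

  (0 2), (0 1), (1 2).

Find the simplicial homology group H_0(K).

H_0 ≅ Z.

We work with the vertex ordering 0 < 1 < 2. The simplices of K, each written with vertices in increasing order, are:

  0-simplices (3): [0], [1], [2]
  1-simplices (3): [0,1], [0,2], [1,2]

Hence C_0 ≅ Z^3, C_1 ≅ Z^3.

Boundary ∂_1: C_1 → C_0 is given by ∂[p,q] = [q] − [p]. For instance
  ∂[1,2] = [2] − [1].
This gives a 3×3 integer matrix of rank 2; reducing to Smith normal form yields diagonal entries (1,1).

Computing H_k = (kernel of ∂_k) / (image of ∂_{k+1}):

  H_0: rank C_0 − rank ∂_1 = 3 − 2 = 1, and the invariant factors of ∂_1 are all 1, so H_0 ≅ Z.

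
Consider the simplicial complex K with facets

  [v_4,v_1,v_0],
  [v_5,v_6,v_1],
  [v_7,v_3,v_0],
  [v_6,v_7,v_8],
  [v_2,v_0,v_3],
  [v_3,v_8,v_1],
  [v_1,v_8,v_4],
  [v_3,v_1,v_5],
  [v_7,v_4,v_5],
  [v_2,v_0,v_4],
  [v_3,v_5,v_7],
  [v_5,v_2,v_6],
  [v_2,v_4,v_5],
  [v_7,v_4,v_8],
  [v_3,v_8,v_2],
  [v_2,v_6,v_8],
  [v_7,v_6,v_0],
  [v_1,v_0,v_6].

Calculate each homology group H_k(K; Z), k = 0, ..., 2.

H_0 ≅ Z,  H_1 ≅ Z^2,  H_2 ≅ Z.

We work with the vertex ordering v_0 < v_1 < v_2 < v_3 < v_4 < v_5 < v_6 < v_7 < v_8. The simplices of K, each written with vertices in increasing order, are:

  0-simplices (9): [v_0], [v_1], [v_2], [v_3], [v_4], [v_5], [v_6], [v_7], [v_8]
  1-simplices (27): (27 of them)
  2-simplices (18): (18 of them)

giving chain groups C_0 ≅ Z^9, C_1 ≅ Z^27, C_2 ≅ Z^18.

The boundary map ∂_1: C_1 → C_0 sends each edge [p,q] (with p < q) to q − p.
The 9×27 boundary matrix has rank 8 and Smith normal form diag(1,1,1,1,1,1,1,1).

∂_2: C_2 → C_1 maps a triangle to the signed sum of its edges. For instance
  ∂[v_4,v_5,v_7] = [v_5,v_7] − [v_4,v_7] + [v_4,v_5],
  ∂[v_1,v_4,v_8] = [v_4,v_8] − [v_1,v_8] + [v_1,v_4].
This gives a 27×18 integer matrix of rank 17; reducing to Smith normal form yields diagonal entries (1,1,1,1,1,1,1,1,1,1,1,1,1,1,1,1,1).

Reading off H_k = ker ∂_k / im ∂_{k+1}:

  H_0: rank C_0 − rank ∂_1 = 9 − 8 = 1, and the invariant factors of ∂_1 are all 1, so H_0 ≅ Z.
  H_1: rank ker ∂_1 − rank ∂_2 = (27 − 8) − 17 = 2, and the invariant factors of ∂_2 are all 1, so H_1 ≅ Z^2.
  H_2: rank ker ∂_2 − rank ∂_3 = (18 − 17) − 0 = 1, and there is no ∂_3, so H_2 ≅ Z.

(K is a triangulation of the torus T^2.)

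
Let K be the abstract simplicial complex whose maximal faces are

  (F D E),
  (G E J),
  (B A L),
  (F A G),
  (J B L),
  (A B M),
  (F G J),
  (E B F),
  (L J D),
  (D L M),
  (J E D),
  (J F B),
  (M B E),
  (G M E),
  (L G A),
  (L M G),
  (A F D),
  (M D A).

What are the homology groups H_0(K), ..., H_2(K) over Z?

H_0 = Z,  H_1 = Z ⊕ Z/2,  H_2 = 0.

We work with the vertex ordering A < B < D < E < F < G < J < L < M. The simplices of K, each written with vertices in increasing order, are:

  0-simplices (9): A, B, D, E, F, G, J, L, M
  1-simplices (27): AB, AD, AF, AG, AL, AM, BE, BF, BJ, BL, BM, DE, DF, DJ, DL, DM, EF, EG, EJ, EM, FG, FJ, GJ, GL, GM, JL, LM
  2-simplices (18): ABL, ABM, ADF, ADM, AFG, AGL, BEF, BEM, BFJ, BJL, DEF, DEJ, DJL, DLM, EGJ, EGM, FGJ, GLM

giving chain groups C_0 ≅ Z^9, C_1 ≅ Z^27, C_2 ≅ Z^18.

∂_1: C_1 → C_0 is given by ∂[p,q] = [q] − [p]. For instance
  ∂AB = B − A.
The 9×27 boundary matrix has rank 8 and Smith normal form diag(1,1,1,1,1,1,1,1).

∂_2: C_2 → C_1 sends each 2-simplex [p,q,r] to [q,r] − [p,r] + [p,q]. For instance
  ∂GLM = LM − GM + GL,
  ∂DEF = EF − DF + DE.
The 27×18 boundary matrix has rank 18 and Smith normal form diag(1,1,1,1,1,1,1,1,1,1,1,1,1,1,1,1,1,2).

Now H_k = ker ∂_k / im ∂_{k+1}, so:

  H_0: rank C_0 − rank ∂_1 = 9 − 8 = 1, and the invariant factors of ∂_1 are all 1, so H_0 = Z.
  H_1: rank ker ∂_1 − rank ∂_2 = (27 − 8) − 18 = 1, and ∂_2 has invariant factor 2 > 1, so H_1 = Z ⊕ Z/2.
  H_2: rank ker ∂_2 − rank ∂_3 = (18 − 18) − 0 = 0, and there is no ∂_3, so H_2 = 0.

As a check, the Euler characteristic is 9 − 27 + 18 = 0, which agrees with 1 − 1 + 0 = 0.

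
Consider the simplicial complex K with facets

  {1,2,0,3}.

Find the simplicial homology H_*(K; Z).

K has 4 vertices, 6 edges, 4 triangles, 1 3-simplex.
rank ∂_0 = 0, rank ∂_1 = 3 ⇒ b_0 = 4 − 0 − 3 = 1; all invariant factors of ∂_1 are 1 so no torsion. So H_0 = Z.
rank ∂_1 = 3, rank ∂_2 = 3 ⇒ b_1 = 6 − 3 − 3 = 0; all invariant factors of ∂_2 are 1 so no torsion. So H_1 = 0.
rank ∂_2 = 3, rank ∂_3 = 1 ⇒ b_2 = 4 − 3 − 1 = 0; all invariant factors of ∂_3 are 1 so no torsion. So H_2 = 0.
rank ∂_3 = 1, rank ∂_4 = 0 ⇒ b_3 = 1 − 1 − 0 = 0. So H_3 = 0.

H_0 ≅ Z,  H_1 = 0,  H_2 = 0,  H_3 = 0.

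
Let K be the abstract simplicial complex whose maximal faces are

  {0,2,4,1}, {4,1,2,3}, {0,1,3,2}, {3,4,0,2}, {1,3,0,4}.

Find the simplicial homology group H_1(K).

H_1 = 0.

We work with the vertex ordering 0 < 1 < 2 < 3 < 4. The simplices of K, each written with vertices in increasing order, are:

  0-simplices (5): [0], [1], [2], [3], [4]
  1-simplices (10): [0,1], [0,2], [0,3], [0,4], [1,2], [1,3], [1,4], [2,3], [2,4], [3,4]
  2-simplices (10): [0,1,2], [0,1,3], [0,1,4], [0,2,3], [0,2,4], [0,3,4], [1,2,3], [1,2,4], [1,3,4], [2,3,4]
  3-simplices (5): [0,1,2,3], [0,1,2,4], [0,1,3,4], [0,2,3,4], [1,2,3,4]

Hence C_0 ≅ Z^5, C_1 ≅ Z^10, C_2 ≅ Z^10, C_3 ≅ Z^5.

∂_1: C_1 → C_0 maps an edge to its endpoints' difference, ∂[p,q] = q − p.
The 5×10 boundary matrix has rank 4 and Smith normal form diag(1,1,1,1).

The boundary map ∂_2: C_2 → C_1 sends each 2-simplex [p,q,r] to [q,r] − [p,r] + [p,q]. For instance
  ∂[0,2,4] = [2,4] − [0,4] + [0,2],
  ∂[0,1,3] = [1,3] − [0,3] + [0,1].
The 10×10 boundary matrix has rank 6 and Smith normal form diag(1,1,1,1,1,1).

Boundary ∂_3: C_3 → C_2 sends each 3-simplex σ to the alternating sum Σ_i (−1)^i (σ with its i-th vertex removed). For instance
  ∂[1,2,3,4] = [2,3,4] − [1,3,4] + [1,2,4] − [1,2,3],
  ∂[0,1,2,4] = [1,2,4] − [0,2,4] + [0,1,4] − [0,1,2].
As a 10×5 matrix over Z this has rank 4, with invariant factors (1,1,1,1).

Computing H_k = (kernel of ∂_k) / (image of ∂_{k+1}):

  H_1: rank ker ∂_1 − rank ∂_2 = (10 − 4) − 6 = 0, and the invariant factors of ∂_2 are all 1, so H_1 = 0.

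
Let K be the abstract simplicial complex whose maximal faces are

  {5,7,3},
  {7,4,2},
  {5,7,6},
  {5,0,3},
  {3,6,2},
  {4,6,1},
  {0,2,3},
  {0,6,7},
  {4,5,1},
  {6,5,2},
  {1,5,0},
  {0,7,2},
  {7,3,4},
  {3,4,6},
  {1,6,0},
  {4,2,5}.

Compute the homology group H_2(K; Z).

H_2 ≅ Z.

We work with the vertex ordering 0 < 1 < 2 < 3 < 4 < 5 < 6 < 7. The simplices of K, each written with vertices in increasing order, are:

  0-simplices (8): [0], [1], [2], [3], [4], [5], [6], [7]
  1-simplices (24): (24 of them)
  2-simplices (16): [0,1,5], [0,1,6], [0,2,3], [0,2,7], [0,3,5], [0,6,7], [1,4,5], [1,4,6], [2,3,6], [2,4,5], [2,4,7], [2,5,6], [3,4,6], [3,4,7], [3,5,7], [5,6,7]

giving chain groups C_0 ≅ Z^8, C_1 ≅ Z^24, C_2 ≅ Z^16.

The boundary map ∂_1: C_1 → C_0 sends each edge [p,q] (with p < q) to q − p. For instance
  ∂[0,5] = [5] − [0].
The 8×24 boundary matrix has rank 7 and Smith normal form diag(1,1,1,1,1,1,1).

Boundary ∂_2: C_2 → C_1 sends each 2-simplex [p,q,r] to [q,r] − [p,r] + [p,q]. For instance
  ∂[0,2,3] = [2,3] − [0,3] + [0,2],
  ∂[0,3,5] = [3,5] − [0,5] + [0,3].
This gives a 24×16 integer matrix of rank 15; reducing to Smith normal form yields diagonal entries (1,1,1,1,1,1,1,1,1,1,1,1,1,1,1).

Now H_k = ker ∂_k / im ∂_{k+1}, so:

  H_2: rank ker ∂_2 − rank ∂_3 = (16 − 15) − 0 = 1, and there is no ∂_3, so H_2 ≅ Z.

(K is a triangulation of the torus T^2.)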